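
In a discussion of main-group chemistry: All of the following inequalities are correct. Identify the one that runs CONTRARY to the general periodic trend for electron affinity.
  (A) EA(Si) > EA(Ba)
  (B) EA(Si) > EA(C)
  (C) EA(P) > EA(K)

The general trend: electron affinity increases across a period and decreases down a group.
(A) Si (period 3, group 14) vs Ba (period 6, group 2): the stated order agrees with the simple trend.
(B) Si (period 3, group 14) vs C (period 2, group 14): the stated order contradicts the simple trend.
(C) P (period 3, group 15) vs K (period 4, group 1): the stated order agrees with the simple trend.
The exception is (B): Si's larger, more diffuse 3p orbitals accept an added electron slightly more readily than C's compact 2p.

(B)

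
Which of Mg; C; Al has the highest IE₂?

C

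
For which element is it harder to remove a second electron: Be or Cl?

Cl

After 1 electron has been removed, what remains? Be⁺ still has 1 valence electron; Cl⁺ still has 6 valence electrons.
All are still removing valence electrons, so compare the +1 ions as you would atoms: IE_2 generally rises across a period (higher Z_eff) and falls down a group (larger shell), subject to the usual subshell exceptions.
Valence configurations: Be⁺ [He]2s¹, Cl⁺ [Ne]3s²3p⁴.
The numbers (kJ/mol): Be 1757, Cl 2298.
Overall IE_2 order: Be < Cl.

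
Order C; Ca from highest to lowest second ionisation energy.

C > Ca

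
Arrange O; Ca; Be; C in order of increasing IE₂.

The second ionization energy removes an electron from the +1 ion. For each element: O⁺ still has 5 valence electrons; Ca⁺ still has 1 valence electron; Be⁺ still has 1 valence electron; C⁺ still has 3 valence electrons.
All are still removing valence electrons, so compare the +1 ions as you would atoms: IE_2 generally rises across a period (higher Z_eff) and falls down a group (larger shell), subject to the usual subshell exceptions.
Valence configurations: O⁺ [He]2s²2p³, Ca⁺ [Ar]4s¹, Be⁺ [He]2s¹, C⁺ [He]2s²2p¹.
Approximate IE_2 values (kJ/mol): O 3388, Ca 1145, Be 1757, C 2353.
Overall IE_2 order: Ca < Be < C < O.

Ca < Be < C < O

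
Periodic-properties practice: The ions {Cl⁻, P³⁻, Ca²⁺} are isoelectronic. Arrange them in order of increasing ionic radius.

Ca²⁺ < Cl⁻ < P³⁻

All of these have 18 electrons, so size is governed by nuclear charge alone: the more protons, the stronger the pull on the same electron cloud, and the smaller the ion.
Nuclear charges: Ca²⁺ (Z=20), Cl⁻ (Z=17), P³⁻ (Z=15).
Smallest to largest: Ca²⁺ < Cl⁻ < P³⁻.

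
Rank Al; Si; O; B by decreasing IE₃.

The third ionization energy removes an electron from the +2 ion. For each element: Al²⁺ still has 1 valence electron; Si²⁺ still has 2 valence electrons; O²⁺ still has 4 valence electrons; B²⁺ still has 1 valence electron.
All are still removing valence electrons, so compare the +2 ions as you would atoms: IE_3 generally rises across a period (higher Z_eff) and falls down a group (larger shell), subject to the usual subshell exceptions.
Valence configurations: Al²⁺ [Ne]3s¹, Si²⁺ [Ne]3s², O²⁺ [He]2s²2p², B²⁺ [He]2s¹.
Tabulated IE_3 (kJ/mol): Al 2745, Si 3232, O 5300, B 3660.
Overall IE_3 order: Al < Si < B < O.

O > B > Si > Al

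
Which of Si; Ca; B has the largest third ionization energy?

Ca

The third ionization energy removes an electron from the +2 ion. For each element: Si²⁺ still has 2 valence electrons; Ca²⁺ is the bare [Ar] core; B²⁺ still has 1 valence electron.
Breaking into a closed-shell core is much more expensive than removing a leftover valence electron — Ca has the largest IE_3 here.
Valence configurations: Si²⁺ [Ne]3s², B²⁺ [He]2s¹.
Approximate IE_3 values (kJ/mol): Si 3232, Ca 4912, B 3660.
Hence IE_3: Si < B < Ca.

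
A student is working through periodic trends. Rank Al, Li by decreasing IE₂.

Li, Al

After 1 electron has been removed, what remains? Al⁺ still has 2 valence electrons; Li⁺ is the bare [He] core.
Breaking into a closed-shell core is much more expensive than removing a leftover valence electron — Li has the largest IE_2 here.
The numbers (kJ/mol): Al 1817, Li 7298.
Putting it together, IE_2: Al < Li.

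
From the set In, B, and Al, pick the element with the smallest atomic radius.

Across a period the added protons contract the valence shell; down a group each new principal shell makes the atom larger.
All are in group 13, so atomic radius increases down the group.
The smallest atomic radius among these belongs to B.

B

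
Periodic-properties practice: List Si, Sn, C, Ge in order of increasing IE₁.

Sn, Ge, Si, C

C is in period 2, group 14; Si is in period 3, group 14; Ge is in period 4, group 14; Sn is in period 5, group 14.
Removing the outermost electron gets harder across a period and easier down a group.
All are in group 14, so first ionization energy increases up the group.
So from lowest to highest: Sn < Ge < Si < C.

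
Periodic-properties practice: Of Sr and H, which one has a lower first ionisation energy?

H is in period 1, group 1; Sr is in period 5, group 2.
IE₁ increases left→right with effective nuclear charge and decreases top→bottom as the valence shell moves farther out.
Neither a single period nor a single group — weigh both effects.
H > Sr: period and group pull opposite ways; the down-group shift dominates (1312 vs 550 kJ/mol).
Approximate values (kJ/mol): H 1312, Sr 550.
So Sr has the lower first ionisation energy (Sr < H).

Sr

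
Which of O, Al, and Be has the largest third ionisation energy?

After 2 electrons have been removed, what remains? O²⁺ still has 4 valence electrons; Al²⁺ still has 1 valence electron; Be²⁺ is the bare [He] core.
Pulling an electron out of a noble-gas core costs far more than removing a remaining valence electron, so Be sits at the high end of IE_3.
Valence configurations: O²⁺ [He]2s²2p², Al²⁺ [Ne]3s¹.
Tabulated IE_3 (kJ/mol): O 5300, Al 2745, Be 14849.
Putting it together, IE_3: Al < O < Be.

Be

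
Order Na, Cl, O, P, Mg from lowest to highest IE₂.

Mg, P, Cl, O, Na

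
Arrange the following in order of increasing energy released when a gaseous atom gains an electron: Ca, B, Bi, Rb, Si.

Ca < B < Rb < Bi < Si

B is in period 2, group 13; Si is in period 3, group 14; Ca is in period 4, group 2; Rb is in period 5, group 1; Bi is in period 6, group 15.
Atoms with high Z_eff and room in the valence shell (especially the halogens) have the most exothermic electron affinities.
Neither a single period nor a single group — weigh both effects.
B > Ca: both effects reinforce here, so B is clearly the higher of the two.
Rb > B: this pair runs against the simple trend — see the exception note.
Bi > Rb: period and group pull opposite ways; the across-period shift dominates (91 vs 47 kJ/mol).
Si > Bi: period and group pull opposite ways; the down-group shift dominates (134 vs 91 kJ/mol).
Note the exception: Rb has a higher electron affinity than B, contrary to the simple trend — B's ns²np¹ configuration gives only a small electron affinity — the sparsely filled np subshell binds an added electron weakly.
Note the exception: Rb has a higher electron affinity than Ca, contrary to the simple trend — adding an electron to Ca (ns²) has to open a new, higher-energy np subshell, which is unfavourable.
For reference (kJ/mol): B 27, Si 134, Ca 2, Rb 47, Bi 91.
So from lowest to highest: Ca < B < Rb < Bi < Si.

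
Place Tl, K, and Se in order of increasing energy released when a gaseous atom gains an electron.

Tl < K < Se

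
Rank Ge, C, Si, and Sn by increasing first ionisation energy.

Sn < Ge < Si < C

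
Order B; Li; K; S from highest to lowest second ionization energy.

Li > K > B > S

The second ionization energy removes an electron from the +1 ion. For each element: B⁺ still has 2 valence electrons; Li⁺ is the bare [He] core; K⁺ is the bare [Ar] core; S⁺ still has 5 valence electrons.
Pulling an electron out of a noble-gas core costs far more than removing a remaining valence electron, so K and Li sit at the high end of IE_2.
Valence configurations: B⁺ [He]2s², S⁺ [Ne]3s²3p³.
The numbers (kJ/mol): B 2427, Li 7298, K 3052, S 2252.
Hence IE_2: S < B < K < Li.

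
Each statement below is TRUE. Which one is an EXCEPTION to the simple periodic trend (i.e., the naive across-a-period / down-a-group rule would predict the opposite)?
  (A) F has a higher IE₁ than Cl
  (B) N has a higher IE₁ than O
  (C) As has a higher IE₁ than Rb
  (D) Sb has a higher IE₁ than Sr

(B)

The general trend: IE₁ increases across a period and decreases down a group.
(A) F (period 2, group 17) vs Cl (period 3, group 17): the stated order agrees with the simple trend.
(B) N (period 2, group 15) vs O (period 2, group 16): the stated order contradicts the simple trend.
(C) As (period 4, group 15) vs Rb (period 5, group 1): the stated order agrees with the simple trend.
(D) Sb (period 5, group 15) vs Sr (period 5, group 2): the stated order agrees with the simple trend.
The exception is (B): pairing an electron in O's 2p⁴ costs repulsion energy, so O ionizes more easily than half-filled N (2p³).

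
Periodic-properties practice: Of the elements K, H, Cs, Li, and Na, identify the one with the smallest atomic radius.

Atomic radius shrinks across a period as nuclear charge pulls the same shell inward, and grows down a group as new shells are added.
All are in group 1, so atomic radius increases down the group.
The smallest atomic radius among these belongs to H.

H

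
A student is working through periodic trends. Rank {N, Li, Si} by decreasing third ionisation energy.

Li > N > Si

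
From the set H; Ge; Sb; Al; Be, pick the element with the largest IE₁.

H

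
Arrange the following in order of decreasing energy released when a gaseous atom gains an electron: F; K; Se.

F > Se > K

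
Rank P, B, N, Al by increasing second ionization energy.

Al < P < B < N

Consider each +1 ion: P⁺ still has 4 valence electrons; B⁺ still has 2 valence electrons; N⁺ still has 4 valence electrons; Al⁺ still has 2 valence electrons.
All are still removing valence electrons, so compare the +1 ions as you would atoms: IE_2 generally rises across a period (higher Z_eff) and falls down a group (larger shell), subject to the usual subshell exceptions.
Valence configurations: P⁺ [Ne]3s²3p², B⁺ [He]2s², N⁺ [He]2s²2p², Al⁺ [Ne]3s².
The numbers (kJ/mol): P 1907, B 2427, N 2856, Al 1817.
Overall IE_2 order: Al < P < B < N.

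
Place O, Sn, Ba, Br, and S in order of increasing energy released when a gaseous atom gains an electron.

Ba, Sn, O, S, Br

O is in period 2, group 16; S is in period 3, group 16; Br is in period 4, group 17; Sn is in period 5, group 14; Ba is in period 6, group 2.
Atoms with high Z_eff and room in the valence shell (especially the halogens) have the most exothermic electron affinities.
Neither a single period nor a single group — weigh both effects.
Sn > Ba: both effects reinforce here, so Sn is clearly the higher of the two.
O > Sn: both effects reinforce here, so O is clearly the higher of the two.
S > O: this pair runs against the simple trend — see the exception note.
Br > S: period and group pull opposite ways; the across-period shift dominates (325 vs 200 kJ/mol).
Note the exception: S has a higher electron affinity than O, contrary to the simple trend — the compact 2p subshell of O repels the added electron more than S's larger 3p does.
Tabulated electron affinity (kJ/mol): O 141, S 200, Br 325, Sn 107, Ba 14.
So from lowest to highest: Ba < Sn < O < S < Br.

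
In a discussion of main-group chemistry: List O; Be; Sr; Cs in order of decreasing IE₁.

O > Be > Sr > Cs

Be is in period 2, group 2; O is in period 2, group 16; Sr is in period 5, group 2; Cs is in period 6, group 1.
Removing the outermost electron gets harder across a period and easier down a group.
Neither a single period nor a single group — weigh both effects.
Sr > Cs: relative to Cs, both the across-period and down-group shifts push Sr's first ionization energy up.
Be > Sr: they share group 2; the group trend gives Be the larger value.
O > Be: O lies to the right of Be in period 2, so the across-period effect alone puts O higher.
Tabulated first ionization energy (kJ/mol): Be 900, O 1314, Sr 550, Cs 376.
So from highest to lowest: O > Be > Sr > Cs.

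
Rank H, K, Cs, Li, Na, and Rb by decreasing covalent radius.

Cs, Rb, K, Na, Li, H

H is in period 1, group 1; Li is in period 2, group 1; Na is in period 3, group 1; K is in period 4, group 1; Rb is in period 5, group 1; Cs is in period 6, group 1.
Atomic radius shrinks across a period as nuclear charge pulls the same shell inward, and grows down a group as new shells are added.
All are in group 1, so atomic radius increases down the group.
So from largest to smallest: Cs > Rb > K > Na > Li > H.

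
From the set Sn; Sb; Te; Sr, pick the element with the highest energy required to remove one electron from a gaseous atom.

Te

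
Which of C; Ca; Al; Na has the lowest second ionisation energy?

The second ionization energy removes an electron from the +1 ion. For each element: C⁺ still has 3 valence electrons; Ca⁺ still has 1 valence electron; Al⁺ still has 2 valence electrons; Na⁺ is the bare [Ne] core.
Pulling an electron out of a noble-gas core costs far more than removing a remaining valence electron, so Na sits at the high end of IE_2.
Valence configurations: C⁺ [He]2s²2p¹, Ca⁺ [Ar]4s¹, Al⁺ [Ne]3s².
The numbers (kJ/mol): C 2353, Ca 1145, Al 1817, Na 4562.
Hence IE_2: Ca < Al < C < Na.

Ca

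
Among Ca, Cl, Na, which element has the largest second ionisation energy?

Na

The second ionization energy removes an electron from the +1 ion. For each element: Ca⁺ still has 1 valence electron; Cl⁺ still has 6 valence electrons; Na⁺ is the bare [Ne] core.
Core electrons are held far more tightly than valence electrons, so Na tops the IE_2 order.
Valence configurations: Ca⁺ [Ar]4s¹, Cl⁺ [Ne]3s²3p⁴.
Tabulated IE_2 (kJ/mol): Ca 1145, Cl 2298, Na 4562.
So the second ionization energies run Ca < Cl < Na.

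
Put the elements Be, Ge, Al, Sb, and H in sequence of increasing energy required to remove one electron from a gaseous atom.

Al, Ge, Sb, Be, H

H is in period 1, group 1; Be is in period 2, group 2; Al is in period 3, group 13; Ge is in period 4, group 14; Sb is in period 5, group 15.
First ionization energy rises across a period (greater Z_eff holds electrons more tightly) and falls down a group (valence electrons are farther from the nucleus).
A diagonal step moves right (one effect) and down (the opposite effect) at once.
Ge > Al: the two effects oppose for this pair; the across-period effect wins (762 vs 578 kJ/mol).
Sb > Ge: the two effects oppose for this pair; the across-period effect wins (831 vs 762 kJ/mol).
Be > Sb: period and group pull opposite ways; the down-group shift dominates (900 vs 831 kJ/mol).
H > Be: the two effects oppose for this pair; the down-group effect wins (1312 vs 900 kJ/mol).
Tabulated first ionization energy (kJ/mol): H 1312, Be 900, Al 578, Ge 762, Sb 831.
So from lowest to highest: Al < Ge < Sb < Be < H.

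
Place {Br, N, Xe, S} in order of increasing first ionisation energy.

S < Br < Xe < N

First ionization energy rises across a period (greater Z_eff holds electrons more tightly) and falls down a group (valence electrons are farther from the nucleus).
These sit on a diagonal, where the across-period and down-group effects partly cancel.
Br > S: period and group pull opposite ways; the across-period shift dominates (1140 vs 1000 kJ/mol).
Xe > Br: the two effects oppose for this pair; the across-period effect wins (1170 vs 1140 kJ/mol).
N > Xe: period and group pull opposite ways; the down-group shift dominates (1402 vs 1170 kJ/mol).
For reference (kJ/mol): N 1402, S 1000, Br 1140, Xe 1170.
So from lowest to highest: S < Br < Xe < N.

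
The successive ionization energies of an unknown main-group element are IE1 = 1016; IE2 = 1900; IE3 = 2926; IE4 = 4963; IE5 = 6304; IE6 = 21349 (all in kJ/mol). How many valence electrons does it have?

Look for the largest jump between consecutive ionization energies: IE6/IE5 ≈ 3.4, far larger than any earlier ratio.
That jump marks the point where a core electron is being removed. So the atom has 5 valence electrons.

5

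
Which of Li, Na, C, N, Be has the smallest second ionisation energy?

Be

Consider each +1 ion: Li⁺ is the bare [He] core; Na⁺ is the bare [Ne] core; C⁺ still has 3 valence electrons; N⁺ still has 4 valence electrons; Be⁺ still has 1 valence electron.
Breaking into a closed-shell core is much more expensive than removing a leftover valence electron — Na and Li have the largest IE_2 here.
Valence configurations: C⁺ [He]2s²2p¹, N⁺ [He]2s²2p², Be⁺ [He]2s¹.
Approximate IE_2 values (kJ/mol): Li 7298, Na 4562, C 2353, N 2856, Be 1757.
Overall IE_2 order: Be < C < N < Na < Li.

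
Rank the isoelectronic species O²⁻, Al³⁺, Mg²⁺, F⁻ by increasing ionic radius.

All of these have 10 electrons, so size is governed by nuclear charge alone: the more protons, the stronger the pull on the same electron cloud, and the smaller the ion.
Nuclear charges: Al³⁺ (Z=13), Mg²⁺ (Z=12), F⁻ (Z=9), O²⁻ (Z=8).
Smallest to largest: Al³⁺ < Mg²⁺ < F⁻ < O²⁻.

Al³⁺ < Mg²⁺ < F⁻ < O²⁻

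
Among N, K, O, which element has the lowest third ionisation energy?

After 2 electrons have been removed, what remains? N²⁺ still has 3 valence electrons; K²⁺ is already 1 electron into the core; O²⁺ still has 4 valence electrons.
Usually core removal costs more than valence removal, but here the competition is close: a tightly held n=2 valence electron can cost more to remove than an n=3 core electron, so the actual values have to decide it.
Valence configurations: N²⁺ [He]2s²2p¹, O²⁺ [He]2s²2p².
Approximate IE_3 values (kJ/mol): N 4578, K 4420, O 5300.
Overall IE_3 order: K < N < O.

K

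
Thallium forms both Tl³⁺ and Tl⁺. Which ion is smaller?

Tl³⁺

Both ions have Z = 81 protons, but Tl³⁺ has lost more electrons, so its remaining electrons feel a larger effective nuclear charge per electron and are pulled in more tightly.
Higher positive charge → smaller ion, so Tl⁺ > Tl³⁺.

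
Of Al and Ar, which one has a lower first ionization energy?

Al is in period 3, group 13; Ar is in period 3, group 18.
First ionization energy rises across a period (greater Z_eff holds electrons more tightly) and falls down a group (valence electrons are farther from the nucleus).
All lie in period 3, so first ionization energy increases left to right.
So Al has the lower first ionization energy (Al < Ar).

Al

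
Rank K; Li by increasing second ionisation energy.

IE_2 is the cost of taking one more electron from the +1 cation: K⁺ is the bare [Ar] core; Li⁺ is the bare [He] core.
All of these are removing an electron from a noble-gas core or deeper; the smaller core (lower principal quantum number) is held far more tightly, and within a period the higher nuclear charge binds the same core more tightly.
The numbers (kJ/mol): K 3052, Li 7298.
Putting it together, IE_2: K < Li.

K < Li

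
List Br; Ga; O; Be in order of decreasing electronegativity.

Be is in period 2, group 2; O is in period 2, group 16; Ga is in period 4, group 13; Br is in period 4, group 17.
EN rises left→right (higher Z_eff, smaller atoms) and falls top→bottom (larger, more shielded atoms).
Neither a single period nor a single group — weigh both effects.
Ga > Be: the two effects oppose for this pair; the across-period effect wins (1.81 vs 1.57).
Br > Ga: Br lies to the right of Ga in period 4, so the across-period effect alone puts Br higher.
O > Br: period and group pull opposite ways; the down-group shift dominates (3.44 vs 2.96).
For reference (Pauling): Be 1.57, O 3.44, Ga 1.81, Br 2.96.
So from highest to lowest: O > Br > Ga > Be.

O, Br, Ga, Be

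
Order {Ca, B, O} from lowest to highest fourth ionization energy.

Ca < O < B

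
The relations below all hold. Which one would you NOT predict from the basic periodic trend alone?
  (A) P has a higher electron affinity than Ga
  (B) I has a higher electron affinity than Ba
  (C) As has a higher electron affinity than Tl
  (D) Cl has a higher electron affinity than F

The general trend: electron affinity increases across a period and decreases down a group.
(A) P (period 3, group 15) vs Ga (period 4, group 13): the stated order agrees with the simple trend.
(B) I (period 5, group 17) vs Ba (period 6, group 2): the stated order agrees with the simple trend.
(C) As (period 4, group 15) vs Tl (period 6, group 13): the stated order agrees with the simple trend.
(D) Cl (period 3, group 17) vs F (period 2, group 17): the stated order contradicts the simple trend.
The exception is (D): F's small 2p subshell makes the incoming electron feel strong e⁻–e⁻ repulsion, so Cl actually releases more energy on gaining an electron.

(D)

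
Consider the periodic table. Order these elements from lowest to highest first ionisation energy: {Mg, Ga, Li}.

Li is in period 2, group 1; Mg is in period 3, group 2; Ga is in period 4, group 13.
Across a period the outer electron is held more tightly (higher IE₁); down a group it sits in a higher shell, more shielded, and comes off more easily.
A diagonal step moves right (one effect) and down (the opposite effect) at once.
Ga > Li: the two effects oppose for this pair; the across-period effect wins (579 vs 520 kJ/mol).
Mg > Ga: period and group pull opposite ways; the down-group shift dominates (738 vs 579 kJ/mol).
For reference (kJ/mol): Li 520, Mg 738, Ga 579.
So from lowest to highest: Li < Ga < Mg.

Li < Ga < Mg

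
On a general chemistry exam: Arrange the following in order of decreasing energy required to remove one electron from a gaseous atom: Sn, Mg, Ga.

Mg, Sn, Ga

Mg is in period 3, group 2; Ga is in period 4, group 13; Sn is in period 5, group 14.
First ionization energy rises across a period (greater Z_eff holds electrons more tightly) and falls down a group (valence electrons are farther from the nucleus).
These sit on a diagonal, where the across-period and down-group effects partly cancel.
Sn > Ga: the two effects oppose for this pair; the across-period effect wins (709 vs 579 kJ/mol).
Mg > Sn: the two effects oppose for this pair; the down-group effect wins (738 vs 709 kJ/mol).
For reference (kJ/mol): Mg 738, Ga 579, Sn 709.
So from highest to lowest: Mg > Sn > Ga.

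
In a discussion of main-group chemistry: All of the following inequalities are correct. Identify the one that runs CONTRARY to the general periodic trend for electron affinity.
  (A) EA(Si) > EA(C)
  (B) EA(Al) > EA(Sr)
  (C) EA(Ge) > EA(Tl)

(A)

The general trend: electron affinity increases across a period and decreases down a group.
(A) Si (period 3, group 14) vs C (period 2, group 14): the stated order contradicts the simple trend.
(B) Al (period 3, group 13) vs Sr (period 5, group 2): the stated order agrees with the simple trend.
(C) Ge (period 4, group 14) vs Tl (period 6, group 13): the stated order agrees with the simple trend.
The exception is (A): Si's larger, more diffuse 3p orbitals accept an added electron slightly more readily than C's compact 2p.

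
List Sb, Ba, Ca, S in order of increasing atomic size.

S is in period 3, group 16; Ca is in period 4, group 2; Sb is in period 5, group 15; Ba is in period 6, group 2.
Radius decreases left→right (rising Z_eff, same n) and increases top→bottom (higher n).
Here both period and group differ, so the two effects have to be weighed against each other.
Sb > S: relative to S, both the across-period and down-group shifts push Sb's atomic radius up.
Ca > Sb: period and group pull opposite ways; the across-period shift dominates (171 vs 140 pm).
Ba > Ca: they share group 2; the group trend gives Ba the larger value.
Approximate values (pm): S 103, Ca 171, Sb 140, Ba 196.
So from smallest to largest: S < Sb < Ca < Ba.

S, Sb, Ca, Ba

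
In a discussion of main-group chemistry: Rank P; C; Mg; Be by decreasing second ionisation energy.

The second ionization energy removes an electron from the +1 ion. For each element: P⁺ still has 4 valence electrons; C⁺ still has 3 valence electrons; Mg⁺ still has 1 valence electron; Be⁺ still has 1 valence electron.
All are still removing valence electrons, so compare the +1 ions as you would atoms: IE_2 generally rises across a period (higher Z_eff) and falls down a group (larger shell), subject to the usual subshell exceptions.
Valence configurations: P⁺ [Ne]3s²3p², C⁺ [He]2s²2p¹, Mg⁺ [Ne]3s¹, Be⁺ [He]2s¹.
Approximate IE_2 values (kJ/mol): P 1907, C 2353, Mg 1451, Be 1757.
Putting it together, IE_2: Mg < Be < P < C.

C > P > Be > Mg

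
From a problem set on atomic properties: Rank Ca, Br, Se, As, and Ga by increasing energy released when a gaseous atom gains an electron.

Ca, Ga, As, Se, Br

Ca is in period 4, group 2; Ga is in period 4, group 13; As is in period 4, group 15; Se is in period 4, group 16; Br is in period 4, group 17.
EA tends to increase across a period and decrease down a group, though the pattern is less regular than for IE or radius.
All lie in period 4, so electron affinity increases left to right.
So from lowest to highest: Ca < Ga < As < Se < Br.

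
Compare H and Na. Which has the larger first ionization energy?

H

H is in period 1, group 1; Na is in period 3, group 1.
Removing the outermost electron gets harder across a period and easier down a group.
All are in group 1, so first ionization energy increases up the group.
So H has the larger first ionization energy (H > Na).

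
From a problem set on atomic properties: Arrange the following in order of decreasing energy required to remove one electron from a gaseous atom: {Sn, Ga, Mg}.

Mg is in period 3, group 2; Ga is in period 4, group 13; Sn is in period 5, group 14.
Across a period the outer electron is held more tightly (higher IE₁); down a group it sits in a higher shell, more shielded, and comes off more easily.
A diagonal step moves right (one effect) and down (the opposite effect) at once.
Sn > Ga: period and group pull opposite ways; the across-period shift dominates (709 vs 579 kJ/mol).
Mg > Sn: the two effects oppose for this pair; the down-group effect wins (738 vs 709 kJ/mol).
Tabulated first ionization energy (kJ/mol): Mg 738, Ga 579, Sn 709.
So from highest to lowest: Mg > Sn > Ga.

Mg, Sn, Ga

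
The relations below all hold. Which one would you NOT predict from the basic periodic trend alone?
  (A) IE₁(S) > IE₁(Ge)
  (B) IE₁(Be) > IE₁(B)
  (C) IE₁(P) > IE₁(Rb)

(B)

The general trend: first ionization energy increases across a period and decreases down a group.
(A) S (period 3, group 16) vs Ge (period 4, group 14): the stated order agrees with the simple trend.
(B) Be (period 2, group 2) vs B (period 2, group 13): the stated order contradicts the simple trend.
(C) P (period 3, group 15) vs Rb (period 5, group 1): the stated order agrees with the simple trend.
The exception is (B): removing B's lone 2p electron is easier than breaking Be's filled 2s².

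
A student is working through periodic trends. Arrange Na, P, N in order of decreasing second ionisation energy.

Na > N > P

The second ionization energy removes an electron from the +1 ion. For each element: Na⁺ is the bare [Ne] core; P⁺ still has 4 valence electrons; N⁺ still has 4 valence electrons.
Pulling an electron out of a noble-gas core costs far more than removing a remaining valence electron, so Na sits at the high end of IE_2.
Valence configurations: P⁺ [Ne]3s²3p², N⁺ [He]2s²2p².
Tabulated IE_2 (kJ/mol): Na 4562, P 1907, N 2856.
Hence IE_2: P < N < Na.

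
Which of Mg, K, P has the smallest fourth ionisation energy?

P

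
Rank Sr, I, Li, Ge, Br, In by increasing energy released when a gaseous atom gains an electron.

Sr < In < Li < Ge < I < Br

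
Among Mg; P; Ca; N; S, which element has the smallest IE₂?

IE_2 is the cost of taking one more electron from the +1 cation: Mg⁺ still has 1 valence electron; P⁺ still has 4 valence electrons; Ca⁺ still has 1 valence electron; N⁺ still has 4 valence electrons; S⁺ still has 5 valence electrons.
All are still removing valence electrons, so compare the +1 ions as you would atoms: IE_2 generally rises across a period (higher Z_eff) and falls down a group (larger shell), subject to the usual subshell exceptions.
Valence configurations: Mg⁺ [Ne]3s¹, P⁺ [Ne]3s²3p², Ca⁺ [Ar]4s¹, N⁺ [He]2s²2p², S⁺ [Ne]3s²3p³.
Tabulated IE_2 (kJ/mol): Mg 1451, P 1907, Ca 1145, N 2856, S 2252.
Putting it together, IE_2: Ca < Mg < P < S < N.

Ca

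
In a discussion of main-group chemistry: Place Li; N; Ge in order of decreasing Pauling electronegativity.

Li is in period 2, group 1; N is in period 2, group 15; Ge is in period 4, group 14.
EN rises left→right (higher Z_eff, smaller atoms) and falls top→bottom (larger, more shielded atoms).
Here both period and group differ, so the two effects have to be weighed against each other.
Ge > Li: period and group pull opposite ways; the across-period shift dominates (2.01 vs 0.98).
N > Ge: relative to Ge, both the across-period and down-group shifts push N's electronegativity up.
For reference (Pauling): Li 0.98, N 3.04, Ge 2.01.
So from highest to lowest: N > Ge > Li.

N, Ge, Li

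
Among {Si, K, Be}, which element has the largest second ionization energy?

IE_2 is the cost of taking one more electron from the +1 cation: Si⁺ still has 3 valence electrons; K⁺ is the bare [Ar] core; Be⁺ still has 1 valence electron.
Pulling an electron out of a noble-gas core costs far more than removing a remaining valence electron, so K sits at the high end of IE_2.
Valence configurations: Si⁺ [Ne]3s²3p¹, Be⁺ [He]2s¹.
Tabulated IE_2 (kJ/mol): Si 1577, K 3052, Be 1757.
Overall IE_2 order: Si < Be < K.

K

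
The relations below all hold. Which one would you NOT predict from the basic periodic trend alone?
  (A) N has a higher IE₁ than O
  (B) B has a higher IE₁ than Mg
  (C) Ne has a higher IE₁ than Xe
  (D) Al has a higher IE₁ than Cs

(A)

The general trend: IE₁ increases across a period and decreases down a group.
(A) N (period 2, group 15) vs O (period 2, group 16): the stated order contradicts the simple trend.
(B) B (period 2, group 13) vs Mg (period 3, group 2): the stated order agrees with the simple trend.
(C) Ne (period 2, group 18) vs Xe (period 5, group 18): the stated order agrees with the simple trend.
(D) Al (period 3, group 13) vs Cs (period 6, group 1): the stated order agrees with the simple trend.
The exception is (A): pairing an electron in O's 2p⁴ costs repulsion energy, so O ionizes more easily than half-filled N (2p³).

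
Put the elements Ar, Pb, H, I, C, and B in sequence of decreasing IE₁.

Ar > H > C > I > B > Pb

H is in period 1, group 1; B is in period 2, group 13; C is in period 2, group 14; Ar is in period 3, group 18; I is in period 5, group 17; Pb is in period 6, group 14.
IE₁ increases left→right with effective nuclear charge and decreases top→bottom as the valence shell moves farther out.
Neither a single period nor a single group — weigh both effects.
B > Pb: the two effects oppose for this pair; the down-group effect wins (801 vs 716 kJ/mol).
I > B: the two effects oppose for this pair; the across-period effect wins (1008 vs 801 kJ/mol).
C > I: period and group pull opposite ways; the down-group shift dominates (1086 vs 1008 kJ/mol).
H > C: the two effects oppose for this pair; the down-group effect wins (1312 vs 1086 kJ/mol).
Ar > H: the two effects oppose for this pair; the across-period effect wins (1521 vs 1312 kJ/mol).
Approximate values (kJ/mol): H 1312, B 801, C 1086, Ar 1521, I 1008, Pb 716.
So from highest to lowest: Ar > H > C > I > B > Pb.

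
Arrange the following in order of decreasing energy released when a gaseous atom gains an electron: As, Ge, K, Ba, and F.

F, Ge, As, K, Ba

Electron affinity generally becomes more exothermic across a period toward the halogens and less exothermic down a group.
Here both period and group differ, so the two effects have to be weighed against each other.
K > Ba: period and group pull opposite ways; the down-group shift dominates (48 vs 14 kJ/mol).
As > K: both are in period 4; the period trend gives As the larger value.
Ge > As: this pair runs against the simple trend — see the exception note.
F > Ge: relative to Ge, both the across-period and down-group shifts push F's electron affinity up.
Note the exception: Ge has a higher electron affinity than As, contrary to the simple trend — adding an electron to As's half-filled 4p³ is unfavourable, so Ge (4p²) has the more exothermic EA.
For reference (kJ/mol): F 328, K 48, Ge 119, As 78, Ba 14.
So from highest to lowest: F > Ge > As > K > Ba.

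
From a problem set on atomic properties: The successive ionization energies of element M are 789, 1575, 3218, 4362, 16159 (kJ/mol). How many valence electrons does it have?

4

Look for the largest jump between consecutive ionization energies: IE5/IE4 ≈ 3.7, far larger than any earlier ratio.
That jump marks the point where a core electron is being removed. So the atom has 4 valence electrons.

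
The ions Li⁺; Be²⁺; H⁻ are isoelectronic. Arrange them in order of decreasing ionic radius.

All of these have 2 electrons, so size is governed by nuclear charge alone: the more protons, the stronger the pull on the same electron cloud, and the smaller the ion.
Nuclear charges: Be²⁺ (Z=4), Li⁺ (Z=3), H⁻ (Z=1).
Largest to smallest: H⁻ > Li⁺ > Be²⁺.

H⁻, Li⁺, Be²⁺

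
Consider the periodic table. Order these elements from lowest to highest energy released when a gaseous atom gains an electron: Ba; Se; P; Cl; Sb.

Ba < P < Sb < Se < Cl

P is in period 3, group 15; Cl is in period 3, group 17; Se is in period 4, group 16; Sb is in period 5, group 15; Ba is in period 6, group 2.
Electron affinity generally becomes more exothermic across a period toward the halogens and less exothermic down a group.
Neither a single period nor a single group — weigh both effects.
P > Ba: relative to Ba, both the across-period and down-group shifts push P's electron affinity up.
Sb > P: this pair runs against the simple trend — see the exception note.
Se > Sb: both effects reinforce here, so Se is clearly the higher of the two.
Cl > Se: relative to Se, both the across-period and down-group shifts push Cl's electron affinity up.
Note the exception: Sb has a higher electron affinity than P, contrary to the simple trend — both are half-filled np³, but the pairing/repulsion penalty for the added electron shrinks as the p orbitals become larger and more diffuse down the group, and for Sb that outweighs the weaker nuclear attraction.
Tabulated electron affinity (kJ/mol): P 72, Cl 349, Se 195, Sb 103, Ba 14.
So from lowest to highest: Ba < P < Sb < Se < Cl.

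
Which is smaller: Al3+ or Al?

Al3+

Forming Al3+ removes 3 electrons from Al. Fewer electrons for the same nuclear charge means less shielding and a higher Z_eff on the remaining electrons, and for main-group metals the entire outer shell is lost.
A cation is smaller than its parent atom: Al3+ < Al.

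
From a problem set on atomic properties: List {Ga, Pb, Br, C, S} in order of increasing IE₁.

Ga < Pb < S < C < Br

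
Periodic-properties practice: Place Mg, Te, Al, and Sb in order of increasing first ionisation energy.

Al < Mg < Sb < Te

Mg is in period 3, group 2; Al is in period 3, group 13; Sb is in period 5, group 15; Te is in period 5, group 16.
Across a period the outer electron is held more tightly (higher IE₁); down a group it sits in a higher shell, more shielded, and comes off more easily.
Neither a single period nor a single group — weigh both effects.
Mg > Al: this pair runs against the simple trend — see the exception note.
Sb > Mg: the two effects oppose for this pair; the across-period effect wins (831 vs 738 kJ/mol).
Te > Sb: Te lies to the right of Sb in period 5, so the across-period effect alone puts Te higher.
Note the exception: Mg has a higher first ionization energy than Al, contrary to the simple trend — Al's single 3p electron is easier to remove than one from Mg's filled 3s².
Tabulated first ionization energy (kJ/mol): Mg 738, Al 578, Sb 831, Te 869.
So from lowest to highest: Al < Mg < Sb < Te.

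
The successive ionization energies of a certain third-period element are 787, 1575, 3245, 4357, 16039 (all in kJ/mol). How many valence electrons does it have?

4

Look for the largest jump between consecutive ionization energies: IE5/IE4 ≈ 3.7, far larger than any earlier ratio.
That jump marks the point where a core electron is being removed. So the atom has 4 valence electrons.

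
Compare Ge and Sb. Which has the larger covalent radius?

Sb

Ge is in period 4, group 14; Sb is in period 5, group 15.
Across a period the added protons contract the valence shell; down a group each new principal shell makes the atom larger.
A diagonal step moves right (one effect) and down (the opposite effect) at once.
Sb > Ge: period and group pull opposite ways; the down-group shift dominates (140 vs 121 pm).
Approximate values (pm): Ge 121, Sb 140.
So Sb has the larger covalent radius (Sb > Ge).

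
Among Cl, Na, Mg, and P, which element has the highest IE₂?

IE_2 is the cost of taking one more electron from the +1 cation: Cl⁺ still has 6 valence electrons; Na⁺ is the bare [Ne] core; Mg⁺ still has 1 valence electron; P⁺ still has 4 valence electrons.
Breaking into a closed-shell core is much more expensive than removing a leftover valence electron — Na has the largest IE_2 here.
Valence configurations: Cl⁺ [Ne]3s²3p⁴, Mg⁺ [Ne]3s¹, P⁺ [Ne]3s²3p².
Tabulated IE_2 (kJ/mol): Cl 2298, Na 4562, Mg 1451, P 1907.
Putting it together, IE_2: Mg < P < Cl < Na.

Na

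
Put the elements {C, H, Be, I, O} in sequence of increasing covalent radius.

Radius decreases left→right (rising Z_eff, same n) and increases top→bottom (higher n).
These span different periods and groups, so the two trends combine.
O > H: the two effects oppose for this pair; the down-group effect wins (63 vs 32 pm).
C > O: C lies to the left of O in period 2, so the across-period effect alone puts C larger.
Be > C: Be lies to the left of C in period 2, so the across-period effect alone puts Be larger.
I > Be: the two effects oppose for this pair; the down-group effect wins (133 vs 102 pm).
Approximate values (pm): H 32, Be 102, C 75, O 63, I 133.
So from smallest to largest: H < O < C < Be < I.

H < O < C < Be < I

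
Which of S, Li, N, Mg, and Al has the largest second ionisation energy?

Li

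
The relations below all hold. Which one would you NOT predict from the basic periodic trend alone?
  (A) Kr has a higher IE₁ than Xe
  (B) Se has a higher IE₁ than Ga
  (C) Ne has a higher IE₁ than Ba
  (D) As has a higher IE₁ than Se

(D)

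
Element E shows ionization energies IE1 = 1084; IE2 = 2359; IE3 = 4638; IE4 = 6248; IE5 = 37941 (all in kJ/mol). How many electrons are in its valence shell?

Look for the largest jump between consecutive ionization energies: IE5/IE4 ≈ 6.1, far larger than any earlier ratio.
That jump marks the point where a core electron is being removed. So the atom has 4 valence electrons.

4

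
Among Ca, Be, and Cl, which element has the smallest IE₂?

Ca

The second ionization energy removes an electron from the +1 ion. For each element: Ca⁺ still has 1 valence electron; Be⁺ still has 1 valence electron; Cl⁺ still has 6 valence electrons.
All are still removing valence electrons, so compare the +1 ions as you would atoms: IE_2 generally rises across a period (higher Z_eff) and falls down a group (larger shell), subject to the usual subshell exceptions.
Valence configurations: Ca⁺ [Ar]4s¹, Be⁺ [He]2s¹, Cl⁺ [Ne]3s²3p⁴.
Approximate IE_2 values (kJ/mol): Ca 1145, Be 1757, Cl 2298.
Hence IE_2: Ca < Be < Cl.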